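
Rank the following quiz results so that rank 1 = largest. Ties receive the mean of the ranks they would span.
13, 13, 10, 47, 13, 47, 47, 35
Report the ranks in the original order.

6, 6, 8, 2, 6, 2, 2, 4

Sorted (descending): 47, 47, 47, 35, 13, 13, 13, 10
The 3 values of 47 occupy positions 1–3 → average rank 2.
The 3 values of 13 occupy positions 5–7 → average rank 6.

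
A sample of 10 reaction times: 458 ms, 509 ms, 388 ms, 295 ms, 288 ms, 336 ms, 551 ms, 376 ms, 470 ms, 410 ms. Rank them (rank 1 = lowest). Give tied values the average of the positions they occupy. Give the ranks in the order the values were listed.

Sorted (ascending): 288, 295, 336, 376, 388, 410, 458, 470, 509, 551
No ties — each value takes its position as its rank.

7, 9, 5, 2, 1, 3, 10, 4, 8, 6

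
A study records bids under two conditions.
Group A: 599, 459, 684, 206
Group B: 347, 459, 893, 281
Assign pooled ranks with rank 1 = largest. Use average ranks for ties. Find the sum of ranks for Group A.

Sorted (descending): 893, 684, 599, 459, 459, 347, 281, 206
The 2 values of 459 occupy positions 4–5 → average rank (4+5)/2 = 4.5.
Group A values → pooled ranks: 599→3, 459→4.5, 684→2, 206→8
Rank sum = 3 + 4.5 + 2 + 8 = 17.5

17.5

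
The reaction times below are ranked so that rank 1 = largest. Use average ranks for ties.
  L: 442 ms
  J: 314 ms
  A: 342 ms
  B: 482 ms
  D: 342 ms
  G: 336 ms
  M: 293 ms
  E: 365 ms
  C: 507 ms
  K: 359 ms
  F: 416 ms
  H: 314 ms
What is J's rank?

Sorted (descending): 507, 482, 442, 416, 365, 359, 342, 342, 336, 314, 314, 293
The 2 values of 342 occupy positions 7–8 → average rank (7+8)/2 = 7.5.
The 2 values of 314 occupy positions 10–11 → average rank (10+11)/2 = 10.5.
J has value 314 ms → rank 10.5.

10.5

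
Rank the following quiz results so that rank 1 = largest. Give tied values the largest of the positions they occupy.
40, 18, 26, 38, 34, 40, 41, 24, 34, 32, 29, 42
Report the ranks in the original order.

Sorted (descending): 42, 41, 40, 40, 38, 34, 34, 32, 29, 26, 24, 18
The 2 values of 40 occupy positions 3–4 → each gets rank 4.
The 2 values of 34 occupy positions 6–7 → each gets rank 7.

4, 12, 10, 5, 7, 4, 2, 11, 7, 8, 9, 1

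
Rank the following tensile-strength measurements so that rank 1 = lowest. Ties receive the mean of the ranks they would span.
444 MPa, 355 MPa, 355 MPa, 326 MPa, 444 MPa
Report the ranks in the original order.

Sorted (ascending): 326, 355, 355, 444, 444
The 2 values of 355 occupy positions 2–3 → average rank (2+3)/2 = 2.5.
The 2 values of 444 occupy positions 4–5 → average rank (4+5)/2 = 4.5.

4.5, 2.5, 2.5, 1, 4.5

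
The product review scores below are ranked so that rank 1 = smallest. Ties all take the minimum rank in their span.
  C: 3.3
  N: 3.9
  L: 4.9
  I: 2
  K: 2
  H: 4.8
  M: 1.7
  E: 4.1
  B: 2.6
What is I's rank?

Sorted (ascending): 1.7, 2, 2, 2.6, 3.3, 3.9, 4.1, 4.8, 4.9
The 2 values of 2 occupy positions 2–3 → each gets rank 2.
I has value 2 → rank 2.

2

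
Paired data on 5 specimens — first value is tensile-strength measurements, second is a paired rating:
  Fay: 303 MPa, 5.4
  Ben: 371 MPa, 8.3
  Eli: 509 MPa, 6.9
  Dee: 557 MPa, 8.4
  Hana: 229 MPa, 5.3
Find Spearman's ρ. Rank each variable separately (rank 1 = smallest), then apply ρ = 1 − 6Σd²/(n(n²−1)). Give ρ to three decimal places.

0.900

Ranks of variable 1: 2, 3, 4, 5, 1
Ranks of variable 2: 2, 4, 3, 5, 1
d = r₁ − r₂: 0, -1, 1, 0, 0
d²: 0, 1, 1, 0, 0; Σd² = 2
ρ = 1 − 6·2/(5·24) = 1 − 12/120 = 0.900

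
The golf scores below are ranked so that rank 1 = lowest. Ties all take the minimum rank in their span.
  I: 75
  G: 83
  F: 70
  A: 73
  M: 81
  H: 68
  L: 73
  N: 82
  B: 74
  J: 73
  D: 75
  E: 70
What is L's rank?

Sorted (ascending): 68, 70, 70, 73, 73, 73, 74, 75, 75, 81, 82, 83
The 2 values of 70 occupy positions 2–3 → each gets rank 2.
The 3 values of 73 occupy positions 4–6 → each gets rank 4.
The 2 values of 75 occupy positions 8–9 → each gets rank 8.
L has value 73 → rank 4.

4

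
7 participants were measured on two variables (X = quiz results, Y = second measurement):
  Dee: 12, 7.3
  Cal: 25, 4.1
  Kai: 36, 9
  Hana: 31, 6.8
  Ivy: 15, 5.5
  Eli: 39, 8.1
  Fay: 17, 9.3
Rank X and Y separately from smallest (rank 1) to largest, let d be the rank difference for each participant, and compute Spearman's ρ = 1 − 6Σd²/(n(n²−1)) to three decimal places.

0.250

Ranks of variable 1: 1, 4, 6, 5, 2, 7, 3
Ranks of variable 2: 4, 1, 6, 3, 2, 5, 7
d = r₁ − r₂: -3, 3, 0, 2, 0, 2, -4
d²: 9, 9, 0, 4, 0, 4, 16; Σd² = 42
ρ = 1 − 6·42/(7·48) = 1 − 252/336 = 0.250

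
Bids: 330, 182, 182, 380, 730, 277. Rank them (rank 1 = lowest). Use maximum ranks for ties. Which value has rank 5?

Sorted (ascending): 182, 182, 277, 330, 380, 730
The 2 values of 182 occupy positions 1–2 → each gets rank 2.
Rank 5 → value 380.

380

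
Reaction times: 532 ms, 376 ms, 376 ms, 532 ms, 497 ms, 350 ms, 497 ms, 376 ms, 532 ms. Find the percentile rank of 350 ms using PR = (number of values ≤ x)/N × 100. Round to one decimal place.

11.1

N = 9.
Strictly below 350: 0. Equal to 350: 1.
PR = 1/9 × 100 = 11.1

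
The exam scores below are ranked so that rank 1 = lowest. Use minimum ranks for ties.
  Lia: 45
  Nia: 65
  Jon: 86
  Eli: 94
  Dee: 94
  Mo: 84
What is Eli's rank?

5

Sorted (ascending): 45, 65, 84, 86, 94, 94
The 2 values of 94 occupy positions 5–6 → each gets rank 5.
Eli has value 94 → rank 5.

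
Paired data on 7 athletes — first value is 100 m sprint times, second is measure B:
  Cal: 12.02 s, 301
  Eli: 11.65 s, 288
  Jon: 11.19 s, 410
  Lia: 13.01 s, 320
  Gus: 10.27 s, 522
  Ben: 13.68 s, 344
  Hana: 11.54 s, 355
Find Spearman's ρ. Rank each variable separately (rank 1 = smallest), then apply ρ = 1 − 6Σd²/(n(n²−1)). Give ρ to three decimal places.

-0.643

Ranks of variable 1: 5, 4, 2, 6, 1, 7, 3
Ranks of variable 2: 2, 1, 6, 3, 7, 4, 5
d = r₁ − r₂: 3, 3, -4, 3, -6, 3, -2
d²: 9, 9, 16, 9, 36, 9, 4; Σd² = 92
ρ = 1 − 6·92/(7·48) = 1 − 552/336 = -0.643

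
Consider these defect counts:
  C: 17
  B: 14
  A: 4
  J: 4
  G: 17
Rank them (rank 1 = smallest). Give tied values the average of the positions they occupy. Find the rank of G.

Sorted (ascending): 4, 4, 14, 17, 17
The 2 values of 4 occupy positions 1–2 → average rank (1+2)/2 = 1.5.
The 2 values of 17 occupy positions 4–5 → average rank (4+5)/2 = 4.5.
G has value 17 → rank 4.5.

4.5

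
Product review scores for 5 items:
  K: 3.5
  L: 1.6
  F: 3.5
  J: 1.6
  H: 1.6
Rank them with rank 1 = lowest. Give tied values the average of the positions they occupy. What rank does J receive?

Sorted (ascending): 1.6, 1.6, 1.6, 3.5, 3.5
The 3 values of 1.6 occupy positions 1–3 → average rank 2.
The 2 values of 3.5 occupy positions 4–5 → average rank (4+5)/2 = 4.5.
J has value 1.6 → rank 2.

2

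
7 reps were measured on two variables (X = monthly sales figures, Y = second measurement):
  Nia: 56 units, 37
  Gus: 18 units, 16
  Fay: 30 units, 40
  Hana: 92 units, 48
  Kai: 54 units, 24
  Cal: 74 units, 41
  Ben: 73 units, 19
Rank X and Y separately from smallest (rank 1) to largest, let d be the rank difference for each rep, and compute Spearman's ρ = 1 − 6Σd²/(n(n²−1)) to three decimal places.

0.679

Ranks of variable 1: 4, 1, 2, 7, 3, 6, 5
Ranks of variable 2: 4, 1, 5, 7, 3, 6, 2
d = r₁ − r₂: 0, 0, -3, 0, 0, 0, 3
d²: 0, 0, 9, 0, 0, 0, 9; Σd² = 18
ρ = 1 − 6·18/(7·48) = 1 − 108/336 = 0.679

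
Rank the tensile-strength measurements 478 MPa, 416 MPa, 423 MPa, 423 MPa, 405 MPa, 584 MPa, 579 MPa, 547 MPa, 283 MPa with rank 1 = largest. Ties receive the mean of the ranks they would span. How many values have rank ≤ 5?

4

Sorted (descending): 584, 579, 547, 478, 423, 423, 416, 405, 283
The 2 values of 423 occupy positions 5–6 → average rank (5+6)/2 = 5.5.
Ranks ≤ 5: {1, 2, 3, 4} → 4 values.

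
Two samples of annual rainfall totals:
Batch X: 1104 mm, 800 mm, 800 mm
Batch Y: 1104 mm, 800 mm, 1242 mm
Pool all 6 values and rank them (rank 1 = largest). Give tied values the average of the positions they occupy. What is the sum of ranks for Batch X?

12.5

Sorted (descending): 1242, 1104, 1104, 800, 800, 800
The 2 values of 1104 occupy positions 2–3 → average rank (2+3)/2 = 2.5.
The 3 values of 800 occupy positions 4–6 → average rank 5.
Batch X values → pooled ranks: 1104→2.5, 800→5, 800→5
Rank sum = 2.5 + 5 + 5 = 12.5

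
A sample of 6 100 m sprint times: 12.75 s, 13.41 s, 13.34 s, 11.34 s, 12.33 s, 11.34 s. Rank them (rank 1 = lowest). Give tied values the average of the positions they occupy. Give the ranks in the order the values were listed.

Sorted (ascending): 11.34, 11.34, 12.33, 12.75, 13.34, 13.41
The 2 values of 11.34 occupy positions 1–2 → average rank (1+2)/2 = 1.5.

4, 6, 5, 1.5, 3, 1.5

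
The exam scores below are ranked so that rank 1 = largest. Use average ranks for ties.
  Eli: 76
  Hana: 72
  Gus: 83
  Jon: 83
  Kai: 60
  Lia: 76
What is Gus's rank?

Sorted (descending): 83, 83, 76, 76, 72, 60
The 2 values of 83 occupy positions 1–2 → average rank (1+2)/2 = 1.5.
The 2 values of 76 occupy positions 3–4 → average rank (3+4)/2 = 3.5.
Gus has value 83 → rank 1.5.

1.5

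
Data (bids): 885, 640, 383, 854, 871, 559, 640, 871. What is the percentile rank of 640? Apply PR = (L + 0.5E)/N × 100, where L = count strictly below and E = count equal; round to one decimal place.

N = 8.
Strictly below 640: 2. Equal to 640: 2.
PR = (2 + 0.5·2)/8 × 100 = 37.5

37.5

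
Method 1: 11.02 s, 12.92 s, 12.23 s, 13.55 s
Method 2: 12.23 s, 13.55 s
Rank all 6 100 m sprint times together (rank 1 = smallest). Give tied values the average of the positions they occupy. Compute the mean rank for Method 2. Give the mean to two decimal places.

4.00

Sorted (ascending): 11.02, 12.23, 12.23, 12.92, 13.55, 13.55
The 2 values of 12.23 occupy positions 2–3 → average rank (2+3)/2 = 2.5.
The 2 values of 13.55 occupy positions 5–6 → average rank (5+6)/2 = 5.5.
Method 2 values → pooled ranks: 12.23→2.5, 13.55→5.5
Mean rank = (2.5 + 5.5) / 2 = 4.00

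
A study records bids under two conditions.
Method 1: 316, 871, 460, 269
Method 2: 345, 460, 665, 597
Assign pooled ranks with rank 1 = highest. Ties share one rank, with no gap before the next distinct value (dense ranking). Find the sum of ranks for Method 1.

Sorted (descending): 871, 665, 597, 460, 460, 345, 316, 269
The 2 values of 460 share dense rank 4.
Remaining distinct values take the next consecutive integers.
Method 1 values → pooled ranks: 316→6, 871→1, 460→4, 269→7
Rank sum = 6 + 1 + 4 + 7 = 18

18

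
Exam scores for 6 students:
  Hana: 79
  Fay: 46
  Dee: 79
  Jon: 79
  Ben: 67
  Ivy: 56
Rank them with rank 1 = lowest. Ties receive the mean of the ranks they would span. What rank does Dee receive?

Sorted (ascending): 46, 56, 67, 79, 79, 79
The 3 values of 79 occupy positions 4–6 → average rank 5.
Dee has value 79 → rank 5.

5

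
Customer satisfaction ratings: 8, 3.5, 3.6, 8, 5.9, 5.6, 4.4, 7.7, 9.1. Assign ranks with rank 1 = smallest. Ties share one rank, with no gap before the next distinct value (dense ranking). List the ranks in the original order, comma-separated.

Sorted (ascending): 3.5, 3.6, 4.4, 5.6, 5.9, 7.7, 8, 8, 9.1
The 2 values of 8 share dense rank 7.
Remaining distinct values take the next consecutive integers.

7, 1, 2, 7, 5, 4, 3, 6, 8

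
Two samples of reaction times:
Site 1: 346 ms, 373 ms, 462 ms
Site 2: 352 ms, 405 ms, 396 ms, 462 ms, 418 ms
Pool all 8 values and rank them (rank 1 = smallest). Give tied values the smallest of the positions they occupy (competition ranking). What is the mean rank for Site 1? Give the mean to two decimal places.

Sorted (ascending): 346, 352, 373, 396, 405, 418, 462, 462
The 2 values of 462 occupy positions 7–8 → each gets rank 7.
Site 1 values → pooled ranks: 346→1, 373→3, 462→7
Mean rank = (1 + 3 + 7) / 3 = 3.67

3.67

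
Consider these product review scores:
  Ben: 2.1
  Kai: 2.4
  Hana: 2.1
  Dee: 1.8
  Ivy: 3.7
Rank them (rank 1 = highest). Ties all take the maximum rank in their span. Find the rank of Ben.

Sorted (descending): 3.7, 2.4, 2.1, 2.1, 1.8
The 2 values of 2.1 occupy positions 3–4 → each gets rank 4.
Ben has value 2.1 → rank 4.

4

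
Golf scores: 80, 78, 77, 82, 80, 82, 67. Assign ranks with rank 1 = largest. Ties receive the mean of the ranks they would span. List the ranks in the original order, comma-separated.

3.5, 5, 6, 1.5, 3.5, 1.5, 7

Sorted (descending): 82, 82, 80, 80, 78, 77, 67
The 2 values of 82 occupy positions 1–2 → average rank (1+2)/2 = 1.5.
The 2 values of 80 occupy positions 3–4 → average rank (3+4)/2 = 3.5.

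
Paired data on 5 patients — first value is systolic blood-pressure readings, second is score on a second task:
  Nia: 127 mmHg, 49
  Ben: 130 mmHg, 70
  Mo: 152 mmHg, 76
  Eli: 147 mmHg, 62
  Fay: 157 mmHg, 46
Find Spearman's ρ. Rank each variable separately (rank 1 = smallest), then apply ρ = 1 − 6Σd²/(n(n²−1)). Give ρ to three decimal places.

Ranks of variable 1: 1, 2, 4, 3, 5
Ranks of variable 2: 2, 4, 5, 3, 1
d = r₁ − r₂: -1, -2, -1, 0, 4
d²: 1, 4, 1, 0, 16; Σd² = 22
ρ = 1 − 6·22/(5·24) = 1 − 132/120 = -0.100

-0.100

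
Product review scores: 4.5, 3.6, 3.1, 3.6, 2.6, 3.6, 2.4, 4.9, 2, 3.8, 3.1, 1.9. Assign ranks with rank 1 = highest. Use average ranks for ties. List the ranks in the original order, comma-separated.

Sorted (descending): 4.9, 4.5, 3.8, 3.6, 3.6, 3.6, 3.1, 3.1, 2.6, 2.4, 2, 1.9
The 3 values of 3.6 occupy positions 4–6 → average rank 5.
The 2 values of 3.1 occupy positions 7–8 → average rank (7+8)/2 = 7.5.

2, 5, 7.5, 5, 9, 5, 10, 1, 11, 3, 7.5, 12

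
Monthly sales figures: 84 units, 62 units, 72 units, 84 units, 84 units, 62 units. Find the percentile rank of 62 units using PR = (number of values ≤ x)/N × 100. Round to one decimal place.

33.3

N = 6.
Strictly below 62: 0. Equal to 62: 2.
PR = 2/6 × 100 = 33.3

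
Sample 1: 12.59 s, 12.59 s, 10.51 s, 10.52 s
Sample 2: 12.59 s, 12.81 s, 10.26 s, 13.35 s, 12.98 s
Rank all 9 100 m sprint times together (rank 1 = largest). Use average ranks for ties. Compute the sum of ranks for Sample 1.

25

Sorted (descending): 13.35, 12.98, 12.81, 12.59, 12.59, 12.59, 10.52, 10.51, 10.26
The 3 values of 12.59 occupy positions 4–6 → average rank 5.
Sample 1 values → pooled ranks: 12.59→5, 12.59→5, 10.51→8, 10.52→7
Rank sum = 5 + 5 + 8 + 7 = 25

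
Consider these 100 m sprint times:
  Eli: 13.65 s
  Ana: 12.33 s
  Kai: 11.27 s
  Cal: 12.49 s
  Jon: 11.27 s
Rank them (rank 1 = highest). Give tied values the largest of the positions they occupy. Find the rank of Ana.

3

Sorted (descending): 13.65, 12.49, 12.33, 11.27, 11.27
The 2 values of 11.27 occupy positions 4–5 → each gets rank 5.
Ana has value 12.33 s → rank 3.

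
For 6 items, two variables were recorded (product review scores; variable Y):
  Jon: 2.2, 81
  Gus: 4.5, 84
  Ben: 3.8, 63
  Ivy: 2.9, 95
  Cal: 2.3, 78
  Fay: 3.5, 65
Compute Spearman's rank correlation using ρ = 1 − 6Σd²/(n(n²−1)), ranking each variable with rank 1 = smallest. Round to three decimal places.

Ranks of variable 1: 1, 6, 5, 3, 2, 4
Ranks of variable 2: 4, 5, 1, 6, 3, 2
d = r₁ − r₂: -3, 1, 4, -3, -1, 2
d²: 9, 1, 16, 9, 1, 4; Σd² = 40
ρ = 1 − 6·40/(6·35) = 1 − 240/210 = -0.143

-0.143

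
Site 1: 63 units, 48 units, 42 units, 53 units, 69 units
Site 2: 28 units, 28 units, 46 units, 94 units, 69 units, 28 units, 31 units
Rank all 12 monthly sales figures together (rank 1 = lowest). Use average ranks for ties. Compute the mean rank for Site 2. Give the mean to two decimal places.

5.50

Sorted (ascending): 28, 28, 28, 31, 42, 46, 48, 53, 63, 69, 69, 94
The 3 values of 28 occupy positions 1–3 → average rank 2.
The 2 values of 69 occupy positions 10–11 → average rank (10+11)/2 = 10.5.
Site 2 values → pooled ranks: 28→2, 28→2, 46→6, 94→12, 69→10.5, 28→2, 31→4
Mean rank = (2 + 2 + 6 + 12 + 10.5 + 2 + 4) / 7 = 5.50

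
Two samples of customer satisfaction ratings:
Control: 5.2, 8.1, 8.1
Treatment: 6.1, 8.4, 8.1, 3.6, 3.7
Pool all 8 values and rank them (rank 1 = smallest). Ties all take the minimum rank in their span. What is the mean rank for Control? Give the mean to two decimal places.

4.33

Sorted (ascending): 3.6, 3.7, 5.2, 6.1, 8.1, 8.1, 8.1, 8.4
The 3 values of 8.1 occupy positions 5–7 → each gets rank 5.
Control values → pooled ranks: 5.2→3, 8.1→5, 8.1→5
Mean rank = (3 + 5 + 5) / 3 = 4.33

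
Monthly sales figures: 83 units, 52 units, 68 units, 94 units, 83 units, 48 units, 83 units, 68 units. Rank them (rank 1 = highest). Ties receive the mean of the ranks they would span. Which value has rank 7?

52

Sorted (descending): 94, 83, 83, 83, 68, 68, 52, 48
The 3 values of 83 occupy positions 2–4 → average rank 3.
The 2 values of 68 occupy positions 5–6 → average rank (5+6)/2 = 5.5.
Rank 7 → value 52.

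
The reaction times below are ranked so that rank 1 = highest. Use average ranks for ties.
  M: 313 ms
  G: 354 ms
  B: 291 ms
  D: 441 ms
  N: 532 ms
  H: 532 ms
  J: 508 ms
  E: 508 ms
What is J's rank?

Sorted (descending): 532, 532, 508, 508, 441, 354, 313, 291
The 2 values of 532 occupy positions 1–2 → average rank (1+2)/2 = 1.5.
The 2 values of 508 occupy positions 3–4 → average rank (3+4)/2 = 3.5.
J has value 508 ms → rank 3.5.

3.5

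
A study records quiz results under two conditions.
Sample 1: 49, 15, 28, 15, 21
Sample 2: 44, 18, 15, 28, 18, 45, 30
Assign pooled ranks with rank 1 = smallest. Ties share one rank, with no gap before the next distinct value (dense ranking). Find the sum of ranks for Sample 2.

27

Sorted (ascending): 15, 15, 15, 18, 18, 21, 28, 28, 30, 44, 45, 49
The 3 values of 15 share dense rank 1.
The 2 values of 18 share dense rank 2.
The 2 values of 28 share dense rank 4.
Remaining distinct values take the next consecutive integers.
Sample 2 values → pooled ranks: 44→6, 18→2, 15→1, 28→4, 18→2, 45→7, 30→5
Rank sum = 6 + 2 + 1 + 4 + 2 + 7 + 5 = 27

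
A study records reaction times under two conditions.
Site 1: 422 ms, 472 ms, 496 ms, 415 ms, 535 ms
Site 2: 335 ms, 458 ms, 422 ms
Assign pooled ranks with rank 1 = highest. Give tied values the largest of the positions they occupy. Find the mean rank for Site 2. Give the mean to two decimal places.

Sorted (descending): 535, 496, 472, 458, 422, 422, 415, 335
The 2 values of 422 occupy positions 5–6 → each gets rank 6.
Site 2 values → pooled ranks: 335→8, 458→4, 422→6
Mean rank = (8 + 4 + 6) / 3 = 6.00

6.00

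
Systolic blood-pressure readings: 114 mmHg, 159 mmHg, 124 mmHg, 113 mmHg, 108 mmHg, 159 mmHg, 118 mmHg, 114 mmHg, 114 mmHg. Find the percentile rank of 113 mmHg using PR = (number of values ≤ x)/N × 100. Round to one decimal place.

22.2

N = 9.
Strictly below 113: 1. Equal to 113: 1.
PR = 2/9 × 100 = 22.2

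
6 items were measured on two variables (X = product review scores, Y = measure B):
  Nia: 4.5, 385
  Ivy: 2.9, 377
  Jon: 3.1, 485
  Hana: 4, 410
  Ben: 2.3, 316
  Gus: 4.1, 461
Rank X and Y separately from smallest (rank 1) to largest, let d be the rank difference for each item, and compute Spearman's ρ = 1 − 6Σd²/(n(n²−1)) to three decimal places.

Ranks of variable 1: 6, 2, 3, 4, 1, 5
Ranks of variable 2: 3, 2, 6, 4, 1, 5
d = r₁ − r₂: 3, 0, -3, 0, 0, 0
d²: 9, 0, 9, 0, 0, 0; Σd² = 18
ρ = 1 − 6·18/(6·35) = 1 − 108/210 = 0.486

0.486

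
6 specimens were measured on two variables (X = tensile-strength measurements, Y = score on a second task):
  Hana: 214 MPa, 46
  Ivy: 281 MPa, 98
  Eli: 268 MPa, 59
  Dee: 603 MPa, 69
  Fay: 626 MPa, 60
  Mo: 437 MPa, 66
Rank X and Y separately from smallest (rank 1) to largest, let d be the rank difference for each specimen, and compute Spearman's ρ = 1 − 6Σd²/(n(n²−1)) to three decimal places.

Ranks of variable 1: 1, 3, 2, 5, 6, 4
Ranks of variable 2: 1, 6, 2, 5, 3, 4
d = r₁ − r₂: 0, -3, 0, 0, 3, 0
d²: 0, 9, 0, 0, 9, 0; Σd² = 18
ρ = 1 − 6·18/(6·35) = 1 − 108/210 = 0.486

0.486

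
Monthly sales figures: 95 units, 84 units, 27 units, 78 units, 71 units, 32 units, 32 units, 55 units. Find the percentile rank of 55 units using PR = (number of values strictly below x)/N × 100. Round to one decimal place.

N = 8.
Strictly below 55: 3. Equal to 55: 1.
PR = 3/8 × 100 = 37.5

37.5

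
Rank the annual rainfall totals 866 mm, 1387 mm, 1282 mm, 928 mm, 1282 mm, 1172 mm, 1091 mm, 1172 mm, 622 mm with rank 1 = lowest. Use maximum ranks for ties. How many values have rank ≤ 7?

Sorted (ascending): 622, 866, 928, 1091, 1172, 1172, 1282, 1282, 1387
The 2 values of 1172 occupy positions 5–6 → each gets rank 6.
The 2 values of 1282 occupy positions 7–8 → each gets rank 8.
Ranks ≤ 7: {1, 2, 3, 4, 6, 6} → 6 values.

6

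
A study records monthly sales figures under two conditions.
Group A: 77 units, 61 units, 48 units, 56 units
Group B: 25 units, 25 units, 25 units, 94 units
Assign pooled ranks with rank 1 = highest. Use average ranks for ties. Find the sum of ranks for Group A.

14

Sorted (descending): 94, 77, 61, 56, 48, 25, 25, 25
The 3 values of 25 occupy positions 6–8 → average rank 7.
Group A values → pooled ranks: 77→2, 61→3, 48→5, 56→4
Rank sum = 2 + 3 + 5 + 4 = 14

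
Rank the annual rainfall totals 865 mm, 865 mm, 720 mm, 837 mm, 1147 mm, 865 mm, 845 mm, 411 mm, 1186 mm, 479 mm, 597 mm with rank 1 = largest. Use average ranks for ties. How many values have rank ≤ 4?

Sorted (descending): 1186, 1147, 865, 865, 865, 845, 837, 720, 597, 479, 411
The 3 values of 865 occupy positions 3–5 → average rank 4.
Ranks ≤ 4: {1, 2, 4, 4, 4} → 5 values.

5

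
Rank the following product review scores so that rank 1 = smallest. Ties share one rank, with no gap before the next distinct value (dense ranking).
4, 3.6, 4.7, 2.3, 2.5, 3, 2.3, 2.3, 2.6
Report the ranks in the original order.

6, 5, 7, 1, 2, 4, 1, 1, 3

Sorted (ascending): 2.3, 2.3, 2.3, 2.5, 2.6, 3, 3.6, 4, 4.7
The 3 values of 2.3 share dense rank 1.
Remaining distinct values take the next consecutive integers.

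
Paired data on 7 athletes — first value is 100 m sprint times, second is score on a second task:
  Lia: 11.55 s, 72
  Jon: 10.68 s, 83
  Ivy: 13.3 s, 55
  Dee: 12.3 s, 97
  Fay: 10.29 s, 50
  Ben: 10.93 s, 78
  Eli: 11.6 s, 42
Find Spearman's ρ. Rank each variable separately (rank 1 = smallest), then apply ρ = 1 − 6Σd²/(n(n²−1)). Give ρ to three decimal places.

Ranks of variable 1: 4, 2, 7, 6, 1, 3, 5
Ranks of variable 2: 4, 6, 3, 7, 2, 5, 1
d = r₁ − r₂: 0, -4, 4, -1, -1, -2, 4
d²: 0, 16, 16, 1, 1, 4, 16; Σd² = 54
ρ = 1 − 6·54/(7·48) = 1 − 324/336 = 0.036

0.036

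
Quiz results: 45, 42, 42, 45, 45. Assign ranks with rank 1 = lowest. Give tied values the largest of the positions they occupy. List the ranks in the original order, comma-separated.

5, 2, 2, 5, 5

Sorted (ascending): 42, 42, 45, 45, 45
The 2 values of 42 occupy positions 1–2 → each gets rank 2.
The 3 values of 45 occupy positions 3–5 → each gets rank 5.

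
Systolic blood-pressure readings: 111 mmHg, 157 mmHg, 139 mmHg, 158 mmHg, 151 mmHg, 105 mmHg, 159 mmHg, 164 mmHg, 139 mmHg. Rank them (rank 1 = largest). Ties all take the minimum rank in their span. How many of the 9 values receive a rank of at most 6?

7

Sorted (descending): 164, 159, 158, 157, 151, 139, 139, 111, 105
The 2 values of 139 occupy positions 6–7 → each gets rank 6.
Ranks ≤ 6: {1, 2, 3, 4, 5, 6, 6} → 7 values.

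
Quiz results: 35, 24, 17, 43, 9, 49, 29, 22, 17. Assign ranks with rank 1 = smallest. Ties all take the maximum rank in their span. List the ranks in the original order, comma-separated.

Sorted (ascending): 9, 17, 17, 22, 24, 29, 35, 43, 49
The 2 values of 17 occupy positions 2–3 → each gets rank 3.

7, 5, 3, 8, 1, 9, 6, 4, 3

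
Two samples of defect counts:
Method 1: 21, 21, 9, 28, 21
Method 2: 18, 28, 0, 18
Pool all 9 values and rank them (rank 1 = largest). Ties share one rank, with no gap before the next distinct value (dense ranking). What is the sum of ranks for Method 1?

11

Sorted (descending): 28, 28, 21, 21, 21, 18, 18, 9, 0
The 2 values of 28 share dense rank 1.
The 3 values of 21 share dense rank 2.
The 2 values of 18 share dense rank 3.
Remaining distinct values take the next consecutive integers.
Method 1 values → pooled ranks: 21→2, 21→2, 9→4, 28→1, 21→2
Rank sum = 2 + 2 + 4 + 1 + 2 = 11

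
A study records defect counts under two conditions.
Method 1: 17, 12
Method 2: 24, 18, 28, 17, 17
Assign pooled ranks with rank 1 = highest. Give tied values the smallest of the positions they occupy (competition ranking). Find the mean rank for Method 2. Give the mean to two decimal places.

Sorted (descending): 28, 24, 18, 17, 17, 17, 12
The 3 values of 17 occupy positions 4–6 → each gets rank 4.
Method 2 values → pooled ranks: 24→2, 18→3, 28→1, 17→4, 17→4
Mean rank = (2 + 3 + 1 + 4 + 4) / 5 = 2.80

2.80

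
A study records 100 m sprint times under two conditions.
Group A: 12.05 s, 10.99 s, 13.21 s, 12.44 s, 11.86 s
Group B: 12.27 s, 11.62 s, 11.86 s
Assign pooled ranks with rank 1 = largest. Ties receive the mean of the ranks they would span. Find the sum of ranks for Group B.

15.5

Sorted (descending): 13.21, 12.44, 12.27, 12.05, 11.86, 11.86, 11.62, 10.99
The 2 values of 11.86 occupy positions 5–6 → average rank (5+6)/2 = 5.5.
Group B values → pooled ranks: 12.27→3, 11.62→7, 11.86→5.5
Rank sum = 3 + 7 + 5.5 = 15.5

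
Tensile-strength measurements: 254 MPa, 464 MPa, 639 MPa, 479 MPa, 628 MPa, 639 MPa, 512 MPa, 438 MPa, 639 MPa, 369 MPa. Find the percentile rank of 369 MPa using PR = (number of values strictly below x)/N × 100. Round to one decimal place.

N = 10.
Strictly below 369: 1. Equal to 369: 1.
PR = 1/10 × 100 = 10.0

10.0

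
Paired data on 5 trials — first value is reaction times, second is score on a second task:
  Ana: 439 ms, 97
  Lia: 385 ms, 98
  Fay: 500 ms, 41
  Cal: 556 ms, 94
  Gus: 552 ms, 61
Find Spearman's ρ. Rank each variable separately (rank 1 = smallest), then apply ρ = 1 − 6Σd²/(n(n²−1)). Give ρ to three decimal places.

-0.600

Ranks of variable 1: 2, 1, 3, 5, 4
Ranks of variable 2: 4, 5, 1, 3, 2
d = r₁ − r₂: -2, -4, 2, 2, 2
d²: 4, 16, 4, 4, 4; Σd² = 32
ρ = 1 − 6·32/(5·24) = 1 − 192/120 = -0.600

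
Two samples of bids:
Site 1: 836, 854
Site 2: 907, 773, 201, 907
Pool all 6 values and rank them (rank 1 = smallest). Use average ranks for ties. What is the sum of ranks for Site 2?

14

Sorted (ascending): 201, 773, 836, 854, 907, 907
The 2 values of 907 occupy positions 5–6 → average rank (5+6)/2 = 5.5.
Site 2 values → pooled ranks: 907→5.5, 773→2, 201→1, 907→5.5
Rank sum = 5.5 + 2 + 1 + 5.5 = 14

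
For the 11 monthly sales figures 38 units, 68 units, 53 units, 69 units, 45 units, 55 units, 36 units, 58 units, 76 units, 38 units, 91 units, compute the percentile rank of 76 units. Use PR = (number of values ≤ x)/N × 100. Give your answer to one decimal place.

90.9

N = 11.
Strictly below 76: 9. Equal to 76: 1.
PR = 10/11 × 100 = 90.9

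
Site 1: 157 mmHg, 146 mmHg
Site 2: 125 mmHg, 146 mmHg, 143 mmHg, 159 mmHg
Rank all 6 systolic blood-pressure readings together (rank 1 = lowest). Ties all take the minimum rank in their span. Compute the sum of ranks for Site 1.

8

Sorted (ascending): 125, 143, 146, 146, 157, 159
The 2 values of 146 occupy positions 3–4 → each gets rank 3.
Site 1 values → pooled ranks: 157→5, 146→3
Rank sum = 5 + 3 = 8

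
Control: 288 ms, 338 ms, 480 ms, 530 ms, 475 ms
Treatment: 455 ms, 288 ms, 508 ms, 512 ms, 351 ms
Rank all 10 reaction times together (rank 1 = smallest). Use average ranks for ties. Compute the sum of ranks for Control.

27.5

Sorted (ascending): 288, 288, 338, 351, 455, 475, 480, 508, 512, 530
The 2 values of 288 occupy positions 1–2 → average rank (1+2)/2 = 1.5.
Control values → pooled ranks: 288→1.5, 338→3, 480→7, 530→10, 475→6
Rank sum = 1.5 + 3 + 7 + 10 + 6 = 27.5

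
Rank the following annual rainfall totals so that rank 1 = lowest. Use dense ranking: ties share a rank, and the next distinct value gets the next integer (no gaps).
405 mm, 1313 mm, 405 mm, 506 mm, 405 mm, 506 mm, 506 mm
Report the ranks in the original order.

Sorted (ascending): 405, 405, 405, 506, 506, 506, 1313
The 3 values of 405 share dense rank 1.
The 3 values of 506 share dense rank 2.
Remaining distinct values take the next consecutive integers.

1, 3, 1, 2, 1, 2, 2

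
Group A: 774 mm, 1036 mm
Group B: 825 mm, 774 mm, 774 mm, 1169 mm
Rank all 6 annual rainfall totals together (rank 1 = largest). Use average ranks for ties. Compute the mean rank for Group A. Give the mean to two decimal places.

3.50

Sorted (descending): 1169, 1036, 825, 774, 774, 774
The 3 values of 774 occupy positions 4–6 → average rank 5.
Group A values → pooled ranks: 774→5, 1036→2
Mean rank = (5 + 2) / 2 = 3.50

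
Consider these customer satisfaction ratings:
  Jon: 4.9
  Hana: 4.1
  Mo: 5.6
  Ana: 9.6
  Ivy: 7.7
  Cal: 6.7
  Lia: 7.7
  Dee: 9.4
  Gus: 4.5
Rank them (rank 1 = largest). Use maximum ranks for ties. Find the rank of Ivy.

4

Sorted (descending): 9.6, 9.4, 7.7, 7.7, 6.7, 5.6, 4.9, 4.5, 4.1
The 2 values of 7.7 occupy positions 3–4 → each gets rank 4.
Ivy has value 7.7 → rank 4.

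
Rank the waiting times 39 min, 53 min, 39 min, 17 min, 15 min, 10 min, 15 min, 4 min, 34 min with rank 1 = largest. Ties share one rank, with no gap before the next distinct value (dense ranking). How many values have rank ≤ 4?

5

Sorted (descending): 53, 39, 39, 34, 17, 15, 15, 10, 4
The 2 values of 39 share dense rank 2.
The 2 values of 15 share dense rank 5.
Remaining distinct values take the next consecutive integers.
Ranks ≤ 4: {1, 2, 2, 3, 4} → 5 values.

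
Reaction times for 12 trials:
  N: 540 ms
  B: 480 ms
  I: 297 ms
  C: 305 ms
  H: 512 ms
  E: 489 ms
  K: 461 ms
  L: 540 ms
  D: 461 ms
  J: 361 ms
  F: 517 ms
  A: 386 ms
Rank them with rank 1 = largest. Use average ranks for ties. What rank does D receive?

Sorted (descending): 540, 540, 517, 512, 489, 480, 461, 461, 386, 361, 305, 297
The 2 values of 540 occupy positions 1–2 → average rank (1+2)/2 = 1.5.
The 2 values of 461 occupy positions 7–8 → average rank (7+8)/2 = 7.5.
D has value 461 ms → rank 7.5.

7.5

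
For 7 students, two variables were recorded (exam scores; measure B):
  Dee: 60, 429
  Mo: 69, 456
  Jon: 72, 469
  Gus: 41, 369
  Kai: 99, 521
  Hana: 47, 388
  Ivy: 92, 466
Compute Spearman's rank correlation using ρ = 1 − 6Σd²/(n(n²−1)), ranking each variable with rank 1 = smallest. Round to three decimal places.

Ranks of variable 1: 3, 4, 5, 1, 7, 2, 6
Ranks of variable 2: 3, 4, 6, 1, 7, 2, 5
d = r₁ − r₂: 0, 0, -1, 0, 0, 0, 1
d²: 0, 0, 1, 0, 0, 0, 1; Σd² = 2
ρ = 1 − 6·2/(7·48) = 1 − 12/336 = 0.964

0.964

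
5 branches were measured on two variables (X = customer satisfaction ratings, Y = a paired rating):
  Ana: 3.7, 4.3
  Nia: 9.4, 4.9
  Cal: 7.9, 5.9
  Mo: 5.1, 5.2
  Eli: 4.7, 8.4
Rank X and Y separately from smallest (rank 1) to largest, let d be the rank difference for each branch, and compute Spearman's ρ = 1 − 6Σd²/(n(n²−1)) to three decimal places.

0.100

Ranks of variable 1: 1, 5, 4, 3, 2
Ranks of variable 2: 1, 2, 4, 3, 5
d = r₁ − r₂: 0, 3, 0, 0, -3
d²: 0, 9, 0, 0, 9; Σd² = 18
ρ = 1 − 6·18/(5·24) = 1 − 108/120 = 0.100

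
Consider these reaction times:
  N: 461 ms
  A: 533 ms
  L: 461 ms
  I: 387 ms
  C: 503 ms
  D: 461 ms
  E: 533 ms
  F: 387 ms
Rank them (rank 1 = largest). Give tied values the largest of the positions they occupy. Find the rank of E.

Sorted (descending): 533, 533, 503, 461, 461, 461, 387, 387
The 2 values of 533 occupy positions 1–2 → each gets rank 2.
The 3 values of 461 occupy positions 4–6 → each gets rank 6.
The 2 values of 387 occupy positions 7–8 → each gets rank 8.
E has value 533 ms → rank 2.

2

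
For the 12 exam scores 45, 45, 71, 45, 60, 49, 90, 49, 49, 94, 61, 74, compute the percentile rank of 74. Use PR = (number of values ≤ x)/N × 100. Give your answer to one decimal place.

N = 12.
Strictly below 74: 9. Equal to 74: 1.
PR = 10/12 × 100 = 83.3

83.3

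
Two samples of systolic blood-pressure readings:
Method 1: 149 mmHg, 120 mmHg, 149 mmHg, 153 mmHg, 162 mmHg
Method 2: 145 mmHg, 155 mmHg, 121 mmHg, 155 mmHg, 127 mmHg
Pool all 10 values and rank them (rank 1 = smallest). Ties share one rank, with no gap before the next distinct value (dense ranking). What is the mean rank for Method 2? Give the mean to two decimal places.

4.60

Sorted (ascending): 120, 121, 127, 145, 149, 149, 153, 155, 155, 162
The 2 values of 149 share dense rank 5.
The 2 values of 155 share dense rank 7.
Remaining distinct values take the next consecutive integers.
Method 2 values → pooled ranks: 145→4, 155→7, 121→2, 155→7, 127→3
Mean rank = (4 + 7 + 2 + 7 + 3) / 5 = 4.60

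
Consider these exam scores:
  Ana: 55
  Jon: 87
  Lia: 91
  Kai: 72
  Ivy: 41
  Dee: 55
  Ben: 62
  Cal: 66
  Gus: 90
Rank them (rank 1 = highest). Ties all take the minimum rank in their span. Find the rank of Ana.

Sorted (descending): 91, 90, 87, 72, 66, 62, 55, 55, 41
The 2 values of 55 occupy positions 7–8 → each gets rank 7.
Ana has value 55 → rank 7.

7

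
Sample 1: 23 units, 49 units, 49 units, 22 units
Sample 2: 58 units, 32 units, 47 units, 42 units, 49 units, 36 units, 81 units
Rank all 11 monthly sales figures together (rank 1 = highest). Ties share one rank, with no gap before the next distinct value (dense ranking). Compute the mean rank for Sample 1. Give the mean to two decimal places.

Sorted (descending): 81, 58, 49, 49, 49, 47, 42, 36, 32, 23, 22
The 3 values of 49 share dense rank 3.
Remaining distinct values take the next consecutive integers.
Sample 1 values → pooled ranks: 23→8, 49→3, 49→3, 22→9
Mean rank = (8 + 3 + 3 + 9) / 4 = 5.75

5.75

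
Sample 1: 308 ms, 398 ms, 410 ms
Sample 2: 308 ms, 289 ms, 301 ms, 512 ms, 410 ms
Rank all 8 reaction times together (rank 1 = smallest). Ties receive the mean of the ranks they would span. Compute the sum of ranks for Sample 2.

21

Sorted (ascending): 289, 301, 308, 308, 398, 410, 410, 512
The 2 values of 308 occupy positions 3–4 → average rank (3+4)/2 = 3.5.
The 2 values of 410 occupy positions 6–7 → average rank (6+7)/2 = 6.5.
Sample 2 values → pooled ranks: 308→3.5, 289→1, 301→2, 512→8, 410→6.5
Rank sum = 3.5 + 1 + 2 + 8 + 6.5 = 21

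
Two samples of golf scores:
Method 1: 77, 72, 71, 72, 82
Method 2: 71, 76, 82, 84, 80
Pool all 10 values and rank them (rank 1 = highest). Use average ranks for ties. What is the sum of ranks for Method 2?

Sorted (descending): 84, 82, 82, 80, 77, 76, 72, 72, 71, 71
The 2 values of 82 occupy positions 2–3 → average rank (2+3)/2 = 2.5.
The 2 values of 72 occupy positions 7–8 → average rank (7+8)/2 = 7.5.
The 2 values of 71 occupy positions 9–10 → average rank (9+10)/2 = 9.5.
Method 2 values → pooled ranks: 71→9.5, 76→6, 82→2.5, 84→1, 80→4
Rank sum = 9.5 + 6 + 2.5 + 1 + 4 = 23

23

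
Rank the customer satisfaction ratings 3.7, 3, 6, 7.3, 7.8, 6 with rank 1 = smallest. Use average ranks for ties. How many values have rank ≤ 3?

2

Sorted (ascending): 3, 3.7, 6, 6, 7.3, 7.8
The 2 values of 6 occupy positions 3–4 → average rank (3+4)/2 = 3.5.
Ranks ≤ 3: {1, 2} → 2 values.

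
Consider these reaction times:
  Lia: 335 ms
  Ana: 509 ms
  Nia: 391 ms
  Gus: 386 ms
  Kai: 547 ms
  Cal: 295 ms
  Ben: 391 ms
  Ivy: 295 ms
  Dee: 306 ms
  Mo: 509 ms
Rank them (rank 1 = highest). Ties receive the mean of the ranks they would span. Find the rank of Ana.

Sorted (descending): 547, 509, 509, 391, 391, 386, 335, 306, 295, 295
The 2 values of 509 occupy positions 2–3 → average rank (2+3)/2 = 2.5.
The 2 values of 391 occupy positions 4–5 → average rank (4+5)/2 = 4.5.
The 2 values of 295 occupy positions 9–10 → average rank (9+10)/2 = 9.5.
Ana has value 509 ms → rank 2.5.

2.5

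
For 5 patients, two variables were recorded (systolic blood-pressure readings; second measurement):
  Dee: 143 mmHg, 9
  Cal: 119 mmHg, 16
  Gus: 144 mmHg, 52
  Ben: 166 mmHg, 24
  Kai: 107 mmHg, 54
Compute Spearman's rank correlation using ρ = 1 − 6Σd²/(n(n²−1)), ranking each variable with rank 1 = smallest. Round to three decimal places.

-0.200

Ranks of variable 1: 3, 2, 4, 5, 1
Ranks of variable 2: 1, 2, 4, 3, 5
d = r₁ − r₂: 2, 0, 0, 2, -4
d²: 4, 0, 0, 4, 16; Σd² = 24
ρ = 1 − 6·24/(5·24) = 1 − 144/120 = -0.200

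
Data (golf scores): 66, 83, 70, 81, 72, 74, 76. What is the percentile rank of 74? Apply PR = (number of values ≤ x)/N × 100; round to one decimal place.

57.1

N = 7.
Strictly below 74: 3. Equal to 74: 1.
PR = 4/7 × 100 = 57.1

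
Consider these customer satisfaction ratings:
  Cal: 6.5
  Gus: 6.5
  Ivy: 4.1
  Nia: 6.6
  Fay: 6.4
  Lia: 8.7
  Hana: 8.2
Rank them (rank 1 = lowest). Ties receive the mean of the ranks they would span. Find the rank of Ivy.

Sorted (ascending): 4.1, 6.4, 6.5, 6.5, 6.6, 8.2, 8.7
The 2 values of 6.5 occupy positions 3–4 → average rank (3+4)/2 = 3.5.
Ivy has value 4.1 → rank 1.

1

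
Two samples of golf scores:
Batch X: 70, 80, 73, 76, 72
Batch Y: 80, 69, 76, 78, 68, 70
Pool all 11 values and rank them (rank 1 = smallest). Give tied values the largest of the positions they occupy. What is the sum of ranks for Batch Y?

Sorted (ascending): 68, 69, 70, 70, 72, 73, 76, 76, 78, 80, 80
The 2 values of 70 occupy positions 3–4 → each gets rank 4.
The 2 values of 76 occupy positions 7–8 → each gets rank 8.
The 2 values of 80 occupy positions 10–11 → each gets rank 11.
Batch Y values → pooled ranks: 80→11, 69→2, 76→8, 78→9, 68→1, 70→4
Rank sum = 11 + 2 + 8 + 9 + 1 + 4 = 35

35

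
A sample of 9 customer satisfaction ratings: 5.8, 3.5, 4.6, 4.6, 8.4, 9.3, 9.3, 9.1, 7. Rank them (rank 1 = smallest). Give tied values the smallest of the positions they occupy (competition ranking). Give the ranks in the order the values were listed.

4, 1, 2, 2, 6, 8, 8, 7, 5

Sorted (ascending): 3.5, 4.6, 4.6, 5.8, 7, 8.4, 9.1, 9.3, 9.3
The 2 values of 4.6 occupy positions 2–3 → each gets rank 2.
The 2 values of 9.3 occupy positions 8–9 → each gets rank 8.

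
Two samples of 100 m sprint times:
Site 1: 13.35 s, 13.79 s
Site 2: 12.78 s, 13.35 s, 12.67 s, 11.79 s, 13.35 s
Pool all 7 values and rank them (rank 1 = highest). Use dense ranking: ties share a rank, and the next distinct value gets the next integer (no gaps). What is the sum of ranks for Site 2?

16

Sorted (descending): 13.79, 13.35, 13.35, 13.35, 12.78, 12.67, 11.79
The 3 values of 13.35 share dense rank 2.
Remaining distinct values take the next consecutive integers.
Site 2 values → pooled ranks: 12.78→3, 13.35→2, 12.67→4, 11.79→5, 13.35→2
Rank sum = 3 + 2 + 4 + 5 + 2 = 16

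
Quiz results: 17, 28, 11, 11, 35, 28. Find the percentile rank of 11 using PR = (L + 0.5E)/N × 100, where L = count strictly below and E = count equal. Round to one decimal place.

N = 6.
Strictly below 11: 0. Equal to 11: 2.
PR = (0 + 0.5·2)/6 × 100 = 16.7

16.7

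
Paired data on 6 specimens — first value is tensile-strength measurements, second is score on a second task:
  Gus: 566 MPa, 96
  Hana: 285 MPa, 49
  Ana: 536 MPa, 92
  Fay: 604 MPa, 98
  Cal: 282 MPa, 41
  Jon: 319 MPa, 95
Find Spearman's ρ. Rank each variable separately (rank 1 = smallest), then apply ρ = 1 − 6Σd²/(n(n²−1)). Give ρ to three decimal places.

Ranks of variable 1: 5, 2, 4, 6, 1, 3
Ranks of variable 2: 5, 2, 3, 6, 1, 4
d = r₁ − r₂: 0, 0, 1, 0, 0, -1
d²: 0, 0, 1, 0, 0, 1; Σd² = 2
ρ = 1 − 6·2/(6·35) = 1 − 12/210 = 0.943

0.943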